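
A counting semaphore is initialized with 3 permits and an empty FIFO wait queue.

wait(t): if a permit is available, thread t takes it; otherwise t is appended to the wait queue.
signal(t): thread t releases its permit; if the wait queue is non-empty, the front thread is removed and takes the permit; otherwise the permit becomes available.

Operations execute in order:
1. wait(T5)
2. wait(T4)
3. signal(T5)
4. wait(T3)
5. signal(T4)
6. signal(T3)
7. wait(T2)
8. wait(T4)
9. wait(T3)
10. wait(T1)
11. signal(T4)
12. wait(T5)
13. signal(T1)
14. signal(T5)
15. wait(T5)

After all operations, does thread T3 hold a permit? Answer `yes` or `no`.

Step 1: wait(T5) -> count=2 queue=[] holders={T5}
Step 2: wait(T4) -> count=1 queue=[] holders={T4,T5}
Step 3: signal(T5) -> count=2 queue=[] holders={T4}
Step 4: wait(T3) -> count=1 queue=[] holders={T3,T4}
Step 5: signal(T4) -> count=2 queue=[] holders={T3}
Step 6: signal(T3) -> count=3 queue=[] holders={none}
Step 7: wait(T2) -> count=2 queue=[] holders={T2}
Step 8: wait(T4) -> count=1 queue=[] holders={T2,T4}
Step 9: wait(T3) -> count=0 queue=[] holders={T2,T3,T4}
Step 10: wait(T1) -> count=0 queue=[T1] holders={T2,T3,T4}
Step 11: signal(T4) -> count=0 queue=[] holders={T1,T2,T3}
Step 12: wait(T5) -> count=0 queue=[T5] holders={T1,T2,T3}
Step 13: signal(T1) -> count=0 queue=[] holders={T2,T3,T5}
Step 14: signal(T5) -> count=1 queue=[] holders={T2,T3}
Step 15: wait(T5) -> count=0 queue=[] holders={T2,T3,T5}
Final holders: {T2,T3,T5} -> T3 in holders

Answer: yes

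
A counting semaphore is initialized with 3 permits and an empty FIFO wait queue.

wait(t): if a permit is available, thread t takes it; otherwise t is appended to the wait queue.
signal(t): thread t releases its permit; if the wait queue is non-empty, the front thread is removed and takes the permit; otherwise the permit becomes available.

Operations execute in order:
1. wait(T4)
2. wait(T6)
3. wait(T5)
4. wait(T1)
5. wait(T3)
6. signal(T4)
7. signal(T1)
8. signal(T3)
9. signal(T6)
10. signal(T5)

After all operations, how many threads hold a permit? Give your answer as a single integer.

Answer: 0

Derivation:
Step 1: wait(T4) -> count=2 queue=[] holders={T4}
Step 2: wait(T6) -> count=1 queue=[] holders={T4,T6}
Step 3: wait(T5) -> count=0 queue=[] holders={T4,T5,T6}
Step 4: wait(T1) -> count=0 queue=[T1] holders={T4,T5,T6}
Step 5: wait(T3) -> count=0 queue=[T1,T3] holders={T4,T5,T6}
Step 6: signal(T4) -> count=0 queue=[T3] holders={T1,T5,T6}
Step 7: signal(T1) -> count=0 queue=[] holders={T3,T5,T6}
Step 8: signal(T3) -> count=1 queue=[] holders={T5,T6}
Step 9: signal(T6) -> count=2 queue=[] holders={T5}
Step 10: signal(T5) -> count=3 queue=[] holders={none}
Final holders: {none} -> 0 thread(s)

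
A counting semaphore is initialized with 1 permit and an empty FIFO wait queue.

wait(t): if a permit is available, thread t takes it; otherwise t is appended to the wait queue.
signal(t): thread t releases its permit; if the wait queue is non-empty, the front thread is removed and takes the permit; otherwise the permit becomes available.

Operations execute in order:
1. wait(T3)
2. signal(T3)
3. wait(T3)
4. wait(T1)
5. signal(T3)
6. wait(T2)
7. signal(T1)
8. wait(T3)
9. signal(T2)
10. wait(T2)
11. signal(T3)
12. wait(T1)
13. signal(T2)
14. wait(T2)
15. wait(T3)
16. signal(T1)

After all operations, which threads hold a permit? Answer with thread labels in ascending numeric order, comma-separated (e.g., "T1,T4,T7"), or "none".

Answer: T2

Derivation:
Step 1: wait(T3) -> count=0 queue=[] holders={T3}
Step 2: signal(T3) -> count=1 queue=[] holders={none}
Step 3: wait(T3) -> count=0 queue=[] holders={T3}
Step 4: wait(T1) -> count=0 queue=[T1] holders={T3}
Step 5: signal(T3) -> count=0 queue=[] holders={T1}
Step 6: wait(T2) -> count=0 queue=[T2] holders={T1}
Step 7: signal(T1) -> count=0 queue=[] holders={T2}
Step 8: wait(T3) -> count=0 queue=[T3] holders={T2}
Step 9: signal(T2) -> count=0 queue=[] holders={T3}
Step 10: wait(T2) -> count=0 queue=[T2] holders={T3}
Step 11: signal(T3) -> count=0 queue=[] holders={T2}
Step 12: wait(T1) -> count=0 queue=[T1] holders={T2}
Step 13: signal(T2) -> count=0 queue=[] holders={T1}
Step 14: wait(T2) -> count=0 queue=[T2] holders={T1}
Step 15: wait(T3) -> count=0 queue=[T2,T3] holders={T1}
Step 16: signal(T1) -> count=0 queue=[T3] holders={T2}
Final holders: T2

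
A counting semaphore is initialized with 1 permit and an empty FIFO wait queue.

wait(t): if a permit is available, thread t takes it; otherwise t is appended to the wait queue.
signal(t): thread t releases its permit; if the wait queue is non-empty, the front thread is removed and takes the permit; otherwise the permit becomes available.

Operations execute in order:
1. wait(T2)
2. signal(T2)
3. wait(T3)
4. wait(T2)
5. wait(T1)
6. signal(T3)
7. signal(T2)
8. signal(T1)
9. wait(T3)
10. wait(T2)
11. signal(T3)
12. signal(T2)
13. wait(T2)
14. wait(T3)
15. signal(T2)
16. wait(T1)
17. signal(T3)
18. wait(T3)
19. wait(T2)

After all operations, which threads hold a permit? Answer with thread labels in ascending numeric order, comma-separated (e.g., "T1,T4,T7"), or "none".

Step 1: wait(T2) -> count=0 queue=[] holders={T2}
Step 2: signal(T2) -> count=1 queue=[] holders={none}
Step 3: wait(T3) -> count=0 queue=[] holders={T3}
Step 4: wait(T2) -> count=0 queue=[T2] holders={T3}
Step 5: wait(T1) -> count=0 queue=[T2,T1] holders={T3}
Step 6: signal(T3) -> count=0 queue=[T1] holders={T2}
Step 7: signal(T2) -> count=0 queue=[] holders={T1}
Step 8: signal(T1) -> count=1 queue=[] holders={none}
Step 9: wait(T3) -> count=0 queue=[] holders={T3}
Step 10: wait(T2) -> count=0 queue=[T2] holders={T3}
Step 11: signal(T3) -> count=0 queue=[] holders={T2}
Step 12: signal(T2) -> count=1 queue=[] holders={none}
Step 13: wait(T2) -> count=0 queue=[] holders={T2}
Step 14: wait(T3) -> count=0 queue=[T3] holders={T2}
Step 15: signal(T2) -> count=0 queue=[] holders={T3}
Step 16: wait(T1) -> count=0 queue=[T1] holders={T3}
Step 17: signal(T3) -> count=0 queue=[] holders={T1}
Step 18: wait(T3) -> count=0 queue=[T3] holders={T1}
Step 19: wait(T2) -> count=0 queue=[T3,T2] holders={T1}
Final holders: T1

Answer: T1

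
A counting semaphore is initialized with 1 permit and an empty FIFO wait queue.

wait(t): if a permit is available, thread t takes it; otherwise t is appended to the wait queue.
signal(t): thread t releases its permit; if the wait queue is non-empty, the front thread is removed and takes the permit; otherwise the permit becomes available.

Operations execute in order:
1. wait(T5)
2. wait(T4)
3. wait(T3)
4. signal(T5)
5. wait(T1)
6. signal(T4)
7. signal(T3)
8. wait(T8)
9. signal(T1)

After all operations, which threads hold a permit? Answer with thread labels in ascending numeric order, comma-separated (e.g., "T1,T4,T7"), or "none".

Answer: T8

Derivation:
Step 1: wait(T5) -> count=0 queue=[] holders={T5}
Step 2: wait(T4) -> count=0 queue=[T4] holders={T5}
Step 3: wait(T3) -> count=0 queue=[T4,T3] holders={T5}
Step 4: signal(T5) -> count=0 queue=[T3] holders={T4}
Step 5: wait(T1) -> count=0 queue=[T3,T1] holders={T4}
Step 6: signal(T4) -> count=0 queue=[T1] holders={T3}
Step 7: signal(T3) -> count=0 queue=[] holders={T1}
Step 8: wait(T8) -> count=0 queue=[T8] holders={T1}
Step 9: signal(T1) -> count=0 queue=[] holders={T8}
Final holders: T8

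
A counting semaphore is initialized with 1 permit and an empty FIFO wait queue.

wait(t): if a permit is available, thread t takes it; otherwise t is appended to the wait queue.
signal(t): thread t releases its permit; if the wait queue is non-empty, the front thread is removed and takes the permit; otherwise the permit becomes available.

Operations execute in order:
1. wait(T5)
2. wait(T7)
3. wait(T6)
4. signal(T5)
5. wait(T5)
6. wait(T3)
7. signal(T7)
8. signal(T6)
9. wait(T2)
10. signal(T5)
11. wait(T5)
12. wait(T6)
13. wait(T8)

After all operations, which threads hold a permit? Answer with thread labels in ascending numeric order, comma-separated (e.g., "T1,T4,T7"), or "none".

Step 1: wait(T5) -> count=0 queue=[] holders={T5}
Step 2: wait(T7) -> count=0 queue=[T7] holders={T5}
Step 3: wait(T6) -> count=0 queue=[T7,T6] holders={T5}
Step 4: signal(T5) -> count=0 queue=[T6] holders={T7}
Step 5: wait(T5) -> count=0 queue=[T6,T5] holders={T7}
Step 6: wait(T3) -> count=0 queue=[T6,T5,T3] holders={T7}
Step 7: signal(T7) -> count=0 queue=[T5,T3] holders={T6}
Step 8: signal(T6) -> count=0 queue=[T3] holders={T5}
Step 9: wait(T2) -> count=0 queue=[T3,T2] holders={T5}
Step 10: signal(T5) -> count=0 queue=[T2] holders={T3}
Step 11: wait(T5) -> count=0 queue=[T2,T5] holders={T3}
Step 12: wait(T6) -> count=0 queue=[T2,T5,T6] holders={T3}
Step 13: wait(T8) -> count=0 queue=[T2,T5,T6,T8] holders={T3}
Final holders: T3

Answer: T3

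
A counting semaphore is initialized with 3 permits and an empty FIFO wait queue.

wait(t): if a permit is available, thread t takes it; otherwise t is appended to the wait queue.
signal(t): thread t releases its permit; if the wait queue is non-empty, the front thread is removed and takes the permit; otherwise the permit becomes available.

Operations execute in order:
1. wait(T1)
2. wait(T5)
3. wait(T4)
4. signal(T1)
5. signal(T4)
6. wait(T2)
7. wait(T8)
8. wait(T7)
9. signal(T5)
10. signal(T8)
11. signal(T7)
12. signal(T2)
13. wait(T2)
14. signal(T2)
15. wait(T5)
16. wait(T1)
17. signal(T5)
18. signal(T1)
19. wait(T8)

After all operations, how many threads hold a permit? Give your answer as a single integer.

Step 1: wait(T1) -> count=2 queue=[] holders={T1}
Step 2: wait(T5) -> count=1 queue=[] holders={T1,T5}
Step 3: wait(T4) -> count=0 queue=[] holders={T1,T4,T5}
Step 4: signal(T1) -> count=1 queue=[] holders={T4,T5}
Step 5: signal(T4) -> count=2 queue=[] holders={T5}
Step 6: wait(T2) -> count=1 queue=[] holders={T2,T5}
Step 7: wait(T8) -> count=0 queue=[] holders={T2,T5,T8}
Step 8: wait(T7) -> count=0 queue=[T7] holders={T2,T5,T8}
Step 9: signal(T5) -> count=0 queue=[] holders={T2,T7,T8}
Step 10: signal(T8) -> count=1 queue=[] holders={T2,T7}
Step 11: signal(T7) -> count=2 queue=[] holders={T2}
Step 12: signal(T2) -> count=3 queue=[] holders={none}
Step 13: wait(T2) -> count=2 queue=[] holders={T2}
Step 14: signal(T2) -> count=3 queue=[] holders={none}
Step 15: wait(T5) -> count=2 queue=[] holders={T5}
Step 16: wait(T1) -> count=1 queue=[] holders={T1,T5}
Step 17: signal(T5) -> count=2 queue=[] holders={T1}
Step 18: signal(T1) -> count=3 queue=[] holders={none}
Step 19: wait(T8) -> count=2 queue=[] holders={T8}
Final holders: {T8} -> 1 thread(s)

Answer: 1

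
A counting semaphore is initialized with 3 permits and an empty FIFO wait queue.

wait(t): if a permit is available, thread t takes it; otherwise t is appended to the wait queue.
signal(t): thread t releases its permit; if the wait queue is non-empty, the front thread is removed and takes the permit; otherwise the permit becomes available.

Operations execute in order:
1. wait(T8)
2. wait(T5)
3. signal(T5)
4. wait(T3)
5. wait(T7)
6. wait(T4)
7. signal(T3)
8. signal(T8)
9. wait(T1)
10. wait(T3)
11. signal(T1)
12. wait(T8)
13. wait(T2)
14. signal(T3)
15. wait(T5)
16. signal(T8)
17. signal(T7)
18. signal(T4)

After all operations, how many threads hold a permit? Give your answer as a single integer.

Step 1: wait(T8) -> count=2 queue=[] holders={T8}
Step 2: wait(T5) -> count=1 queue=[] holders={T5,T8}
Step 3: signal(T5) -> count=2 queue=[] holders={T8}
Step 4: wait(T3) -> count=1 queue=[] holders={T3,T8}
Step 5: wait(T7) -> count=0 queue=[] holders={T3,T7,T8}
Step 6: wait(T4) -> count=0 queue=[T4] holders={T3,T7,T8}
Step 7: signal(T3) -> count=0 queue=[] holders={T4,T7,T8}
Step 8: signal(T8) -> count=1 queue=[] holders={T4,T7}
Step 9: wait(T1) -> count=0 queue=[] holders={T1,T4,T7}
Step 10: wait(T3) -> count=0 queue=[T3] holders={T1,T4,T7}
Step 11: signal(T1) -> count=0 queue=[] holders={T3,T4,T7}
Step 12: wait(T8) -> count=0 queue=[T8] holders={T3,T4,T7}
Step 13: wait(T2) -> count=0 queue=[T8,T2] holders={T3,T4,T7}
Step 14: signal(T3) -> count=0 queue=[T2] holders={T4,T7,T8}
Step 15: wait(T5) -> count=0 queue=[T2,T5] holders={T4,T7,T8}
Step 16: signal(T8) -> count=0 queue=[T5] holders={T2,T4,T7}
Step 17: signal(T7) -> count=0 queue=[] holders={T2,T4,T5}
Step 18: signal(T4) -> count=1 queue=[] holders={T2,T5}
Final holders: {T2,T5} -> 2 thread(s)

Answer: 2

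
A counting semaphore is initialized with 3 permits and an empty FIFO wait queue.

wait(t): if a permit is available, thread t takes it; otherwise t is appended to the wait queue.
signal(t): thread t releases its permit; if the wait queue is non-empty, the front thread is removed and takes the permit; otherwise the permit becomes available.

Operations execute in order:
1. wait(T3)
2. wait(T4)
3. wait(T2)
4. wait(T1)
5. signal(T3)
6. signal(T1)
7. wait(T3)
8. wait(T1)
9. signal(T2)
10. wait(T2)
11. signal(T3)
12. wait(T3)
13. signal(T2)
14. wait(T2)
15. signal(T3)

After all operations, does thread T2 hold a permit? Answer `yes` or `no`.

Answer: yes

Derivation:
Step 1: wait(T3) -> count=2 queue=[] holders={T3}
Step 2: wait(T4) -> count=1 queue=[] holders={T3,T4}
Step 3: wait(T2) -> count=0 queue=[] holders={T2,T3,T4}
Step 4: wait(T1) -> count=0 queue=[T1] holders={T2,T3,T4}
Step 5: signal(T3) -> count=0 queue=[] holders={T1,T2,T4}
Step 6: signal(T1) -> count=1 queue=[] holders={T2,T4}
Step 7: wait(T3) -> count=0 queue=[] holders={T2,T3,T4}
Step 8: wait(T1) -> count=0 queue=[T1] holders={T2,T3,T4}
Step 9: signal(T2) -> count=0 queue=[] holders={T1,T3,T4}
Step 10: wait(T2) -> count=0 queue=[T2] holders={T1,T3,T4}
Step 11: signal(T3) -> count=0 queue=[] holders={T1,T2,T4}
Step 12: wait(T3) -> count=0 queue=[T3] holders={T1,T2,T4}
Step 13: signal(T2) -> count=0 queue=[] holders={T1,T3,T4}
Step 14: wait(T2) -> count=0 queue=[T2] holders={T1,T3,T4}
Step 15: signal(T3) -> count=0 queue=[] holders={T1,T2,T4}
Final holders: {T1,T2,T4} -> T2 in holders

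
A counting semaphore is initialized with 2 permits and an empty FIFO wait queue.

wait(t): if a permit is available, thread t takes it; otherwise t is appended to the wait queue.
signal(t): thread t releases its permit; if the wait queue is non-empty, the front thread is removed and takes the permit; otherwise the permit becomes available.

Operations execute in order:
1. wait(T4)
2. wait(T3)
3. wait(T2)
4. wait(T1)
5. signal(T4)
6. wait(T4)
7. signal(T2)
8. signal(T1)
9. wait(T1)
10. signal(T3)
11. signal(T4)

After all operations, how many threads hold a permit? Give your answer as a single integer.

Answer: 1

Derivation:
Step 1: wait(T4) -> count=1 queue=[] holders={T4}
Step 2: wait(T3) -> count=0 queue=[] holders={T3,T4}
Step 3: wait(T2) -> count=0 queue=[T2] holders={T3,T4}
Step 4: wait(T1) -> count=0 queue=[T2,T1] holders={T3,T4}
Step 5: signal(T4) -> count=0 queue=[T1] holders={T2,T3}
Step 6: wait(T4) -> count=0 queue=[T1,T4] holders={T2,T3}
Step 7: signal(T2) -> count=0 queue=[T4] holders={T1,T3}
Step 8: signal(T1) -> count=0 queue=[] holders={T3,T4}
Step 9: wait(T1) -> count=0 queue=[T1] holders={T3,T4}
Step 10: signal(T3) -> count=0 queue=[] holders={T1,T4}
Step 11: signal(T4) -> count=1 queue=[] holders={T1}
Final holders: {T1} -> 1 thread(s)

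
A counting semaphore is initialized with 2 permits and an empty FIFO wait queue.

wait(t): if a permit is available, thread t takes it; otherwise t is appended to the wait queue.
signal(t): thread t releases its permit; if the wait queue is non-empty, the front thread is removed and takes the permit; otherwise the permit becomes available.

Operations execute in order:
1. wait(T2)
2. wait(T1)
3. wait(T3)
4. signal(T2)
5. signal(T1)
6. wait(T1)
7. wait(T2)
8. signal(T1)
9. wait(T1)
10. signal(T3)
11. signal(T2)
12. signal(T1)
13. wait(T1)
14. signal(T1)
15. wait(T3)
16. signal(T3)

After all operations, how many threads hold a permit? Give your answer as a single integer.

Answer: 0

Derivation:
Step 1: wait(T2) -> count=1 queue=[] holders={T2}
Step 2: wait(T1) -> count=0 queue=[] holders={T1,T2}
Step 3: wait(T3) -> count=0 queue=[T3] holders={T1,T2}
Step 4: signal(T2) -> count=0 queue=[] holders={T1,T3}
Step 5: signal(T1) -> count=1 queue=[] holders={T3}
Step 6: wait(T1) -> count=0 queue=[] holders={T1,T3}
Step 7: wait(T2) -> count=0 queue=[T2] holders={T1,T3}
Step 8: signal(T1) -> count=0 queue=[] holders={T2,T3}
Step 9: wait(T1) -> count=0 queue=[T1] holders={T2,T3}
Step 10: signal(T3) -> count=0 queue=[] holders={T1,T2}
Step 11: signal(T2) -> count=1 queue=[] holders={T1}
Step 12: signal(T1) -> count=2 queue=[] holders={none}
Step 13: wait(T1) -> count=1 queue=[] holders={T1}
Step 14: signal(T1) -> count=2 queue=[] holders={none}
Step 15: wait(T3) -> count=1 queue=[] holders={T3}
Step 16: signal(T3) -> count=2 queue=[] holders={none}
Final holders: {none} -> 0 thread(s)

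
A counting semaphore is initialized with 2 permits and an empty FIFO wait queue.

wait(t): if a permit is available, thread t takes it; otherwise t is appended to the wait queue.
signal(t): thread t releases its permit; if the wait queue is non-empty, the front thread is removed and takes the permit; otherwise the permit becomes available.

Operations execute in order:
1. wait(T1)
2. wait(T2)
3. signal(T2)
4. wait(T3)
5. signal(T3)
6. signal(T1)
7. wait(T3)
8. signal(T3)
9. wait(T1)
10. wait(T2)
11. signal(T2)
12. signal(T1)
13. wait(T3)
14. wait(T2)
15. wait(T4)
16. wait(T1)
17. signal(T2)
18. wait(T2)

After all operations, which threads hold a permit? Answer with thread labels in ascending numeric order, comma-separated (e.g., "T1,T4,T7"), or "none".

Step 1: wait(T1) -> count=1 queue=[] holders={T1}
Step 2: wait(T2) -> count=0 queue=[] holders={T1,T2}
Step 3: signal(T2) -> count=1 queue=[] holders={T1}
Step 4: wait(T3) -> count=0 queue=[] holders={T1,T3}
Step 5: signal(T3) -> count=1 queue=[] holders={T1}
Step 6: signal(T1) -> count=2 queue=[] holders={none}
Step 7: wait(T3) -> count=1 queue=[] holders={T3}
Step 8: signal(T3) -> count=2 queue=[] holders={none}
Step 9: wait(T1) -> count=1 queue=[] holders={T1}
Step 10: wait(T2) -> count=0 queue=[] holders={T1,T2}
Step 11: signal(T2) -> count=1 queue=[] holders={T1}
Step 12: signal(T1) -> count=2 queue=[] holders={none}
Step 13: wait(T3) -> count=1 queue=[] holders={T3}
Step 14: wait(T2) -> count=0 queue=[] holders={T2,T3}
Step 15: wait(T4) -> count=0 queue=[T4] holders={T2,T3}
Step 16: wait(T1) -> count=0 queue=[T4,T1] holders={T2,T3}
Step 17: signal(T2) -> count=0 queue=[T1] holders={T3,T4}
Step 18: wait(T2) -> count=0 queue=[T1,T2] holders={T3,T4}
Final holders: T3,T4

Answer: T3,T4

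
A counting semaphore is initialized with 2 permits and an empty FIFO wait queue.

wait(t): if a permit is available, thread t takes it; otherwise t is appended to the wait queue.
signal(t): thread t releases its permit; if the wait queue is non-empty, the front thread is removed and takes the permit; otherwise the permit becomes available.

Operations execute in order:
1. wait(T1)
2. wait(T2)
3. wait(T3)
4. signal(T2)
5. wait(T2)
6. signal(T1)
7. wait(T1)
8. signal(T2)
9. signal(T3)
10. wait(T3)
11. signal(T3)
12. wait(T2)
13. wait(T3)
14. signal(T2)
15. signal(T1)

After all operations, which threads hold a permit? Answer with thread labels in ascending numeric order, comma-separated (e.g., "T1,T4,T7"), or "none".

Answer: T3

Derivation:
Step 1: wait(T1) -> count=1 queue=[] holders={T1}
Step 2: wait(T2) -> count=0 queue=[] holders={T1,T2}
Step 3: wait(T3) -> count=0 queue=[T3] holders={T1,T2}
Step 4: signal(T2) -> count=0 queue=[] holders={T1,T3}
Step 5: wait(T2) -> count=0 queue=[T2] holders={T1,T3}
Step 6: signal(T1) -> count=0 queue=[] holders={T2,T3}
Step 7: wait(T1) -> count=0 queue=[T1] holders={T2,T3}
Step 8: signal(T2) -> count=0 queue=[] holders={T1,T3}
Step 9: signal(T3) -> count=1 queue=[] holders={T1}
Step 10: wait(T3) -> count=0 queue=[] holders={T1,T3}
Step 11: signal(T3) -> count=1 queue=[] holders={T1}
Step 12: wait(T2) -> count=0 queue=[] holders={T1,T2}
Step 13: wait(T3) -> count=0 queue=[T3] holders={T1,T2}
Step 14: signal(T2) -> count=0 queue=[] holders={T1,T3}
Step 15: signal(T1) -> count=1 queue=[] holders={T3}
Final holders: T3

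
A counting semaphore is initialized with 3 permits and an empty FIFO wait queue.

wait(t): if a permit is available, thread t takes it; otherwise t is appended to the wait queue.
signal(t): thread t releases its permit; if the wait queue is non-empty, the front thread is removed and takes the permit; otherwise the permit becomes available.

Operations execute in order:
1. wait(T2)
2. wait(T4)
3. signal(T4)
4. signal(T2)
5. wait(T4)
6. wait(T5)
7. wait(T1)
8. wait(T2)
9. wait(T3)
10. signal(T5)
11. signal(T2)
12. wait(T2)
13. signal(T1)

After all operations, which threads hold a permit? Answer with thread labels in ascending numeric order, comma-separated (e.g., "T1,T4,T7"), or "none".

Answer: T2,T3,T4

Derivation:
Step 1: wait(T2) -> count=2 queue=[] holders={T2}
Step 2: wait(T4) -> count=1 queue=[] holders={T2,T4}
Step 3: signal(T4) -> count=2 queue=[] holders={T2}
Step 4: signal(T2) -> count=3 queue=[] holders={none}
Step 5: wait(T4) -> count=2 queue=[] holders={T4}
Step 6: wait(T5) -> count=1 queue=[] holders={T4,T5}
Step 7: wait(T1) -> count=0 queue=[] holders={T1,T4,T5}
Step 8: wait(T2) -> count=0 queue=[T2] holders={T1,T4,T5}
Step 9: wait(T3) -> count=0 queue=[T2,T3] holders={T1,T4,T5}
Step 10: signal(T5) -> count=0 queue=[T3] holders={T1,T2,T4}
Step 11: signal(T2) -> count=0 queue=[] holders={T1,T3,T4}
Step 12: wait(T2) -> count=0 queue=[T2] holders={T1,T3,T4}
Step 13: signal(T1) -> count=0 queue=[] holders={T2,T3,T4}
Final holders: T2,T3,T4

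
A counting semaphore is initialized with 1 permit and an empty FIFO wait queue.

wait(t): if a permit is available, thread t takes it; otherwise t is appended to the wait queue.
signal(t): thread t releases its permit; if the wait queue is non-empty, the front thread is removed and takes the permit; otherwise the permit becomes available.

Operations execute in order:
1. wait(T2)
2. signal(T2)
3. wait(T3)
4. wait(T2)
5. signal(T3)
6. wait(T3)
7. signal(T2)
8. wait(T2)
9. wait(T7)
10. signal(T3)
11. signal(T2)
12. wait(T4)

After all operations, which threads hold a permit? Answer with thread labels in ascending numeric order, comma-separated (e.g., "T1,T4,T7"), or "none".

Step 1: wait(T2) -> count=0 queue=[] holders={T2}
Step 2: signal(T2) -> count=1 queue=[] holders={none}
Step 3: wait(T3) -> count=0 queue=[] holders={T3}
Step 4: wait(T2) -> count=0 queue=[T2] holders={T3}
Step 5: signal(T3) -> count=0 queue=[] holders={T2}
Step 6: wait(T3) -> count=0 queue=[T3] holders={T2}
Step 7: signal(T2) -> count=0 queue=[] holders={T3}
Step 8: wait(T2) -> count=0 queue=[T2] holders={T3}
Step 9: wait(T7) -> count=0 queue=[T2,T7] holders={T3}
Step 10: signal(T3) -> count=0 queue=[T7] holders={T2}
Step 11: signal(T2) -> count=0 queue=[] holders={T7}
Step 12: wait(T4) -> count=0 queue=[T4] holders={T7}
Final holders: T7

Answer: T7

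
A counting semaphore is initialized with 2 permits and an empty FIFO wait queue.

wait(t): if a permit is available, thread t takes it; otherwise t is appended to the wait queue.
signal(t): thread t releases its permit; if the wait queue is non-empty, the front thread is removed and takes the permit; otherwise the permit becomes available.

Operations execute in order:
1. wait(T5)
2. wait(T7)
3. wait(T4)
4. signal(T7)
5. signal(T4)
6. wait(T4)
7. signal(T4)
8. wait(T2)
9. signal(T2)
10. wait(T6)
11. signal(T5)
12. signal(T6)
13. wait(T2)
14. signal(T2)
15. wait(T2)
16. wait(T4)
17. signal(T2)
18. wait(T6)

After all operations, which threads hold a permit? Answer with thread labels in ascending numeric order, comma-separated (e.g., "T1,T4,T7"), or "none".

Answer: T4,T6

Derivation:
Step 1: wait(T5) -> count=1 queue=[] holders={T5}
Step 2: wait(T7) -> count=0 queue=[] holders={T5,T7}
Step 3: wait(T4) -> count=0 queue=[T4] holders={T5,T7}
Step 4: signal(T7) -> count=0 queue=[] holders={T4,T5}
Step 5: signal(T4) -> count=1 queue=[] holders={T5}
Step 6: wait(T4) -> count=0 queue=[] holders={T4,T5}
Step 7: signal(T4) -> count=1 queue=[] holders={T5}
Step 8: wait(T2) -> count=0 queue=[] holders={T2,T5}
Step 9: signal(T2) -> count=1 queue=[] holders={T5}
Step 10: wait(T6) -> count=0 queue=[] holders={T5,T6}
Step 11: signal(T5) -> count=1 queue=[] holders={T6}
Step 12: signal(T6) -> count=2 queue=[] holders={none}
Step 13: wait(T2) -> count=1 queue=[] holders={T2}
Step 14: signal(T2) -> count=2 queue=[] holders={none}
Step 15: wait(T2) -> count=1 queue=[] holders={T2}
Step 16: wait(T4) -> count=0 queue=[] holders={T2,T4}
Step 17: signal(T2) -> count=1 queue=[] holders={T4}
Step 18: wait(T6) -> count=0 queue=[] holders={T4,T6}
Final holders: T4,T6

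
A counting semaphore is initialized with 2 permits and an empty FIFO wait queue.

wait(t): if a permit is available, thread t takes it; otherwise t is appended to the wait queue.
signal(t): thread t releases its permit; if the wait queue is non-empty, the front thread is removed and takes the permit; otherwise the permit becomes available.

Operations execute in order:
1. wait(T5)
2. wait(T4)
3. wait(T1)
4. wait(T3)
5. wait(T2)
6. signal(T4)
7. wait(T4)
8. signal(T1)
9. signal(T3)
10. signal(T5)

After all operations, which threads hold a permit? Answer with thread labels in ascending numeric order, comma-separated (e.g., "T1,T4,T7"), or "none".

Answer: T2,T4

Derivation:
Step 1: wait(T5) -> count=1 queue=[] holders={T5}
Step 2: wait(T4) -> count=0 queue=[] holders={T4,T5}
Step 3: wait(T1) -> count=0 queue=[T1] holders={T4,T5}
Step 4: wait(T3) -> count=0 queue=[T1,T3] holders={T4,T5}
Step 5: wait(T2) -> count=0 queue=[T1,T3,T2] holders={T4,T5}
Step 6: signal(T4) -> count=0 queue=[T3,T2] holders={T1,T5}
Step 7: wait(T4) -> count=0 queue=[T3,T2,T4] holders={T1,T5}
Step 8: signal(T1) -> count=0 queue=[T2,T4] holders={T3,T5}
Step 9: signal(T3) -> count=0 queue=[T4] holders={T2,T5}
Step 10: signal(T5) -> count=0 queue=[] holders={T2,T4}
Final holders: T2,T4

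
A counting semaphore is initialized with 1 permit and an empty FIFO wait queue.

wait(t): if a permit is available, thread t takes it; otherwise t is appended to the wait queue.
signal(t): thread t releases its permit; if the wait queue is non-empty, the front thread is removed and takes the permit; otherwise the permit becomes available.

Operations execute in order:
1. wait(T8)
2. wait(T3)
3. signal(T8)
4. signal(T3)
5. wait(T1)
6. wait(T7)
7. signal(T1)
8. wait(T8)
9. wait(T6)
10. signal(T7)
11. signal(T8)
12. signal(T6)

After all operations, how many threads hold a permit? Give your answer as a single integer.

Answer: 0

Derivation:
Step 1: wait(T8) -> count=0 queue=[] holders={T8}
Step 2: wait(T3) -> count=0 queue=[T3] holders={T8}
Step 3: signal(T8) -> count=0 queue=[] holders={T3}
Step 4: signal(T3) -> count=1 queue=[] holders={none}
Step 5: wait(T1) -> count=0 queue=[] holders={T1}
Step 6: wait(T7) -> count=0 queue=[T7] holders={T1}
Step 7: signal(T1) -> count=0 queue=[] holders={T7}
Step 8: wait(T8) -> count=0 queue=[T8] holders={T7}
Step 9: wait(T6) -> count=0 queue=[T8,T6] holders={T7}
Step 10: signal(T7) -> count=0 queue=[T6] holders={T8}
Step 11: signal(T8) -> count=0 queue=[] holders={T6}
Step 12: signal(T6) -> count=1 queue=[] holders={none}
Final holders: {none} -> 0 thread(s)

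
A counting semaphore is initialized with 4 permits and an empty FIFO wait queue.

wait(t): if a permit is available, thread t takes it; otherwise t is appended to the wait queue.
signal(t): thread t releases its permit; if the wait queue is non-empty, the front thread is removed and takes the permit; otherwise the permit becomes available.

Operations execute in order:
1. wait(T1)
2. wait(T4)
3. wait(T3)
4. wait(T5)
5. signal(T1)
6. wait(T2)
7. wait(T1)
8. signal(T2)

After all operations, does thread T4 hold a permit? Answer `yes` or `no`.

Step 1: wait(T1) -> count=3 queue=[] holders={T1}
Step 2: wait(T4) -> count=2 queue=[] holders={T1,T4}
Step 3: wait(T3) -> count=1 queue=[] holders={T1,T3,T4}
Step 4: wait(T5) -> count=0 queue=[] holders={T1,T3,T4,T5}
Step 5: signal(T1) -> count=1 queue=[] holders={T3,T4,T5}
Step 6: wait(T2) -> count=0 queue=[] holders={T2,T3,T4,T5}
Step 7: wait(T1) -> count=0 queue=[T1] holders={T2,T3,T4,T5}
Step 8: signal(T2) -> count=0 queue=[] holders={T1,T3,T4,T5}
Final holders: {T1,T3,T4,T5} -> T4 in holders

Answer: yes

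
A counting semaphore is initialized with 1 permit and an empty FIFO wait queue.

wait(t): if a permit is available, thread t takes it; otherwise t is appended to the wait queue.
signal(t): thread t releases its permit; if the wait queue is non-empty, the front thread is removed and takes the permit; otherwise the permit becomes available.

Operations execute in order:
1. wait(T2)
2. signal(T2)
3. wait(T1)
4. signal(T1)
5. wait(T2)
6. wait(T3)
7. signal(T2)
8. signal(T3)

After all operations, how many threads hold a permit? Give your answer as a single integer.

Step 1: wait(T2) -> count=0 queue=[] holders={T2}
Step 2: signal(T2) -> count=1 queue=[] holders={none}
Step 3: wait(T1) -> count=0 queue=[] holders={T1}
Step 4: signal(T1) -> count=1 queue=[] holders={none}
Step 5: wait(T2) -> count=0 queue=[] holders={T2}
Step 6: wait(T3) -> count=0 queue=[T3] holders={T2}
Step 7: signal(T2) -> count=0 queue=[] holders={T3}
Step 8: signal(T3) -> count=1 queue=[] holders={none}
Final holders: {none} -> 0 thread(s)

Answer: 0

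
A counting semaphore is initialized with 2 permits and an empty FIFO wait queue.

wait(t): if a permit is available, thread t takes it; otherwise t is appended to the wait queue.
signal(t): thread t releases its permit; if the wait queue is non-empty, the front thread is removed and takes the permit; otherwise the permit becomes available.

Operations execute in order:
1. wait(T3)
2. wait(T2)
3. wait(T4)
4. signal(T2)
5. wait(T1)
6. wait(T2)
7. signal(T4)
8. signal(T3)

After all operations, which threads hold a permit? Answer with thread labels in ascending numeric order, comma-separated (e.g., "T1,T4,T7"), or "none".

Step 1: wait(T3) -> count=1 queue=[] holders={T3}
Step 2: wait(T2) -> count=0 queue=[] holders={T2,T3}
Step 3: wait(T4) -> count=0 queue=[T4] holders={T2,T3}
Step 4: signal(T2) -> count=0 queue=[] holders={T3,T4}
Step 5: wait(T1) -> count=0 queue=[T1] holders={T3,T4}
Step 6: wait(T2) -> count=0 queue=[T1,T2] holders={T3,T4}
Step 7: signal(T4) -> count=0 queue=[T2] holders={T1,T3}
Step 8: signal(T3) -> count=0 queue=[] holders={T1,T2}
Final holders: T1,T2

Answer: T1,T2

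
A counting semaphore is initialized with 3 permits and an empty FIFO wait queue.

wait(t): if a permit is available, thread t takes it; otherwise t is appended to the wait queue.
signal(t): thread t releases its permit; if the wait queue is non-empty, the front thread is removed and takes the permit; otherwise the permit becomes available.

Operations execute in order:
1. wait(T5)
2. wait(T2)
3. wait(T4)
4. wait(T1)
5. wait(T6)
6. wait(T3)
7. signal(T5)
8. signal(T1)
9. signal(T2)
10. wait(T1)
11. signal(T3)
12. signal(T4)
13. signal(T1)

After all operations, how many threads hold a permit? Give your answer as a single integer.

Answer: 1

Derivation:
Step 1: wait(T5) -> count=2 queue=[] holders={T5}
Step 2: wait(T2) -> count=1 queue=[] holders={T2,T5}
Step 3: wait(T4) -> count=0 queue=[] holders={T2,T4,T5}
Step 4: wait(T1) -> count=0 queue=[T1] holders={T2,T4,T5}
Step 5: wait(T6) -> count=0 queue=[T1,T6] holders={T2,T4,T5}
Step 6: wait(T3) -> count=0 queue=[T1,T6,T3] holders={T2,T4,T5}
Step 7: signal(T5) -> count=0 queue=[T6,T3] holders={T1,T2,T4}
Step 8: signal(T1) -> count=0 queue=[T3] holders={T2,T4,T6}
Step 9: signal(T2) -> count=0 queue=[] holders={T3,T4,T6}
Step 10: wait(T1) -> count=0 queue=[T1] holders={T3,T4,T6}
Step 11: signal(T3) -> count=0 queue=[] holders={T1,T4,T6}
Step 12: signal(T4) -> count=1 queue=[] holders={T1,T6}
Step 13: signal(T1) -> count=2 queue=[] holders={T6}
Final holders: {T6} -> 1 thread(s)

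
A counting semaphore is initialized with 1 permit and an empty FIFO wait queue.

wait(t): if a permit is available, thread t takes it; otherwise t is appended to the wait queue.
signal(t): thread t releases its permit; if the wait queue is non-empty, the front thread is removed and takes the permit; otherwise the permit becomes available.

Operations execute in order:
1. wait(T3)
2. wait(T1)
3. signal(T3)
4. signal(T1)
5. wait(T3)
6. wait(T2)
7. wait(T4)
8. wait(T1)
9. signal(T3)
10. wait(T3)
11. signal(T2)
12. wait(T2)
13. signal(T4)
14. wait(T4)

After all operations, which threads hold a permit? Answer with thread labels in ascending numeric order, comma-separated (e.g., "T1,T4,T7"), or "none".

Answer: T1

Derivation:
Step 1: wait(T3) -> count=0 queue=[] holders={T3}
Step 2: wait(T1) -> count=0 queue=[T1] holders={T3}
Step 3: signal(T3) -> count=0 queue=[] holders={T1}
Step 4: signal(T1) -> count=1 queue=[] holders={none}
Step 5: wait(T3) -> count=0 queue=[] holders={T3}
Step 6: wait(T2) -> count=0 queue=[T2] holders={T3}
Step 7: wait(T4) -> count=0 queue=[T2,T4] holders={T3}
Step 8: wait(T1) -> count=0 queue=[T2,T4,T1] holders={T3}
Step 9: signal(T3) -> count=0 queue=[T4,T1] holders={T2}
Step 10: wait(T3) -> count=0 queue=[T4,T1,T3] holders={T2}
Step 11: signal(T2) -> count=0 queue=[T1,T3] holders={T4}
Step 12: wait(T2) -> count=0 queue=[T1,T3,T2] holders={T4}
Step 13: signal(T4) -> count=0 queue=[T3,T2] holders={T1}
Step 14: wait(T4) -> count=0 queue=[T3,T2,T4] holders={T1}
Final holders: T1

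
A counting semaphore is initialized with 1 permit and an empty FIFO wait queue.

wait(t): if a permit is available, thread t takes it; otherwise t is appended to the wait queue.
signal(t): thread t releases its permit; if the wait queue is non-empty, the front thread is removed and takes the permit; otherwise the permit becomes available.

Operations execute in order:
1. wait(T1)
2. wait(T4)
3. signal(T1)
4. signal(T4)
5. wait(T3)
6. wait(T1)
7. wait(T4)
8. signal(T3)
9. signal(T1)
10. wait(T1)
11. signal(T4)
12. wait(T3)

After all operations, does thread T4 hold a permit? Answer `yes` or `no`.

Step 1: wait(T1) -> count=0 queue=[] holders={T1}
Step 2: wait(T4) -> count=0 queue=[T4] holders={T1}
Step 3: signal(T1) -> count=0 queue=[] holders={T4}
Step 4: signal(T4) -> count=1 queue=[] holders={none}
Step 5: wait(T3) -> count=0 queue=[] holders={T3}
Step 6: wait(T1) -> count=0 queue=[T1] holders={T3}
Step 7: wait(T4) -> count=0 queue=[T1,T4] holders={T3}
Step 8: signal(T3) -> count=0 queue=[T4] holders={T1}
Step 9: signal(T1) -> count=0 queue=[] holders={T4}
Step 10: wait(T1) -> count=0 queue=[T1] holders={T4}
Step 11: signal(T4) -> count=0 queue=[] holders={T1}
Step 12: wait(T3) -> count=0 queue=[T3] holders={T1}
Final holders: {T1} -> T4 not in holders

Answer: no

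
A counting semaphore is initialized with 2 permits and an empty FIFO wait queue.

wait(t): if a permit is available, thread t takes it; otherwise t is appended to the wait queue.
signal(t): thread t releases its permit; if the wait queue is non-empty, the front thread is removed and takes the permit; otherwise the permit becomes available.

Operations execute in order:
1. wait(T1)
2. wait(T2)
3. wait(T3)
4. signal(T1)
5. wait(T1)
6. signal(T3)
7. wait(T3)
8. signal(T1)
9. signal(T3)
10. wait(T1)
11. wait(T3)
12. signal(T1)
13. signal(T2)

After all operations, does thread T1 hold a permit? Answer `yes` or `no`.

Step 1: wait(T1) -> count=1 queue=[] holders={T1}
Step 2: wait(T2) -> count=0 queue=[] holders={T1,T2}
Step 3: wait(T3) -> count=0 queue=[T3] holders={T1,T2}
Step 4: signal(T1) -> count=0 queue=[] holders={T2,T3}
Step 5: wait(T1) -> count=0 queue=[T1] holders={T2,T3}
Step 6: signal(T3) -> count=0 queue=[] holders={T1,T2}
Step 7: wait(T3) -> count=0 queue=[T3] holders={T1,T2}
Step 8: signal(T1) -> count=0 queue=[] holders={T2,T3}
Step 9: signal(T3) -> count=1 queue=[] holders={T2}
Step 10: wait(T1) -> count=0 queue=[] holders={T1,T2}
Step 11: wait(T3) -> count=0 queue=[T3] holders={T1,T2}
Step 12: signal(T1) -> count=0 queue=[] holders={T2,T3}
Step 13: signal(T2) -> count=1 queue=[] holders={T3}
Final holders: {T3} -> T1 not in holders

Answer: no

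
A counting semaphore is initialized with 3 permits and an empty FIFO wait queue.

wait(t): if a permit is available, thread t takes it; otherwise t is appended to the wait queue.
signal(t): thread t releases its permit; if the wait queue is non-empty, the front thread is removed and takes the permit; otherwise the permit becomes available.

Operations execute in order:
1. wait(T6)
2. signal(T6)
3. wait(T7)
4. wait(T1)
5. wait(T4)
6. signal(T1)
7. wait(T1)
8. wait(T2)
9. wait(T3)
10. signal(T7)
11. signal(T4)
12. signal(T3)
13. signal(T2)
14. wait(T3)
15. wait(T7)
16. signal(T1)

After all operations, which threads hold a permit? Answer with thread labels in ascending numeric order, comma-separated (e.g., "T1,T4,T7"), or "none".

Answer: T3,T7

Derivation:
Step 1: wait(T6) -> count=2 queue=[] holders={T6}
Step 2: signal(T6) -> count=3 queue=[] holders={none}
Step 3: wait(T7) -> count=2 queue=[] holders={T7}
Step 4: wait(T1) -> count=1 queue=[] holders={T1,T7}
Step 5: wait(T4) -> count=0 queue=[] holders={T1,T4,T7}
Step 6: signal(T1) -> count=1 queue=[] holders={T4,T7}
Step 7: wait(T1) -> count=0 queue=[] holders={T1,T4,T7}
Step 8: wait(T2) -> count=0 queue=[T2] holders={T1,T4,T7}
Step 9: wait(T3) -> count=0 queue=[T2,T3] holders={T1,T4,T7}
Step 10: signal(T7) -> count=0 queue=[T3] holders={T1,T2,T4}
Step 11: signal(T4) -> count=0 queue=[] holders={T1,T2,T3}
Step 12: signal(T3) -> count=1 queue=[] holders={T1,T2}
Step 13: signal(T2) -> count=2 queue=[] holders={T1}
Step 14: wait(T3) -> count=1 queue=[] holders={T1,T3}
Step 15: wait(T7) -> count=0 queue=[] holders={T1,T3,T7}
Step 16: signal(T1) -> count=1 queue=[] holders={T3,T7}
Final holders: T3,T7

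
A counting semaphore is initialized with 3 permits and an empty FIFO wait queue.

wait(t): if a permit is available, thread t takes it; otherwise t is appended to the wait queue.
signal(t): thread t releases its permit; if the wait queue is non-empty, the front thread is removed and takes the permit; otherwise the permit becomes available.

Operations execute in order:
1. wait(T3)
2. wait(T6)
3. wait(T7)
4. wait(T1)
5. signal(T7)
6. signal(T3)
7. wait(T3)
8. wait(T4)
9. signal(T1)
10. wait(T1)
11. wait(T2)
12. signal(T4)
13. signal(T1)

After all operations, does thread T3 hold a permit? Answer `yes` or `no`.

Step 1: wait(T3) -> count=2 queue=[] holders={T3}
Step 2: wait(T6) -> count=1 queue=[] holders={T3,T6}
Step 3: wait(T7) -> count=0 queue=[] holders={T3,T6,T7}
Step 4: wait(T1) -> count=0 queue=[T1] holders={T3,T6,T7}
Step 5: signal(T7) -> count=0 queue=[] holders={T1,T3,T6}
Step 6: signal(T3) -> count=1 queue=[] holders={T1,T6}
Step 7: wait(T3) -> count=0 queue=[] holders={T1,T3,T6}
Step 8: wait(T4) -> count=0 queue=[T4] holders={T1,T3,T6}
Step 9: signal(T1) -> count=0 queue=[] holders={T3,T4,T6}
Step 10: wait(T1) -> count=0 queue=[T1] holders={T3,T4,T6}
Step 11: wait(T2) -> count=0 queue=[T1,T2] holders={T3,T4,T6}
Step 12: signal(T4) -> count=0 queue=[T2] holders={T1,T3,T6}
Step 13: signal(T1) -> count=0 queue=[] holders={T2,T3,T6}
Final holders: {T2,T3,T6} -> T3 in holders

Answer: yes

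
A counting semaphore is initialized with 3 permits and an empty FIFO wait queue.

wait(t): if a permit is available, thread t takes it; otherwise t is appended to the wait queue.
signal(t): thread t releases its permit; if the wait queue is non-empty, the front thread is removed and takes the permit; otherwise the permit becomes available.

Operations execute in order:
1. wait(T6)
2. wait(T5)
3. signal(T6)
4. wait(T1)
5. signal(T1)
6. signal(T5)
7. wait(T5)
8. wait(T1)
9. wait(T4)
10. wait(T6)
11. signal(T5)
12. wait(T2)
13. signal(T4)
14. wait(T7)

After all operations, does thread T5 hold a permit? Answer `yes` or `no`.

Step 1: wait(T6) -> count=2 queue=[] holders={T6}
Step 2: wait(T5) -> count=1 queue=[] holders={T5,T6}
Step 3: signal(T6) -> count=2 queue=[] holders={T5}
Step 4: wait(T1) -> count=1 queue=[] holders={T1,T5}
Step 5: signal(T1) -> count=2 queue=[] holders={T5}
Step 6: signal(T5) -> count=3 queue=[] holders={none}
Step 7: wait(T5) -> count=2 queue=[] holders={T5}
Step 8: wait(T1) -> count=1 queue=[] holders={T1,T5}
Step 9: wait(T4) -> count=0 queue=[] holders={T1,T4,T5}
Step 10: wait(T6) -> count=0 queue=[T6] holders={T1,T4,T5}
Step 11: signal(T5) -> count=0 queue=[] holders={T1,T4,T6}
Step 12: wait(T2) -> count=0 queue=[T2] holders={T1,T4,T6}
Step 13: signal(T4) -> count=0 queue=[] holders={T1,T2,T6}
Step 14: wait(T7) -> count=0 queue=[T7] holders={T1,T2,T6}
Final holders: {T1,T2,T6} -> T5 not in holders

Answer: no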